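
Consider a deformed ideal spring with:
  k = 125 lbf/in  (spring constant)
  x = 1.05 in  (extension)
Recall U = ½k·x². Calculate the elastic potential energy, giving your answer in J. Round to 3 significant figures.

7.79 J

Directly: U = ½kx².
k = 125 lbf/in = 21891 N/m; x = 1.05 in = 0.02667 m.
U = 7.785 J  (the unit combination reduces to kg·m²/s² = J)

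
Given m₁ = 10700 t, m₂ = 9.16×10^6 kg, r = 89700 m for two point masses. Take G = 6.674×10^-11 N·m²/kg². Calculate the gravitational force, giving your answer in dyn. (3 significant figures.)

Directly: F = Gm₁m₂/r².
m₁ = 10700 t = 1.070×10^7 kg; m₂ = 9.16×10^6 kg; r = 89700 m; G = 6.674×10^-11 N·m²/kg².
F = 8.130×10^-7 N
8.130×10^-7 N × (1 dyn / 1.000×10^-5 N) = 0.08130 dyn

0.0813 dyn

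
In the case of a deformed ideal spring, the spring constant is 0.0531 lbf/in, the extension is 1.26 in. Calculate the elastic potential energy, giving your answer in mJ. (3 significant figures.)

4.76 mJ

U is given directly by: U = ½kx².
k = 0.0531 lbf/in = 9.299 N/m; x = 1.26 in = 0.03200 m.
U = 0.004762 J
0.004762 J × (1 mJ / 0.001000 J) = 4.762 mJ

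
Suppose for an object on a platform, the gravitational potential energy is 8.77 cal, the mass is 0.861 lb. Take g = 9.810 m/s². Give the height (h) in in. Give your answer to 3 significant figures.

Rearranging PE = m·g·h for h: h = PE/(m·g).
PE = 8.77 cal = 36.69 J; m = 0.861 lb = 0.3905 kg; g = 9.810 m/s².
h = 9.578 m
9.578 m × (1 in / 0.02540 m) = 377.1 in

377 in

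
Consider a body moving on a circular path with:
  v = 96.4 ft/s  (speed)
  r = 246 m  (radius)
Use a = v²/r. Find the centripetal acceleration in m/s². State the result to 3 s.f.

3.51 m/s²

Directly: a = v²/r.
v = 96.4 ft/s = 29.38 m/s; r = 246 m.
a = 3.510 m/s²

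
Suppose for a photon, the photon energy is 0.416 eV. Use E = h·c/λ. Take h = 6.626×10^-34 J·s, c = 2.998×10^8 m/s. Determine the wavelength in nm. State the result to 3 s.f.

2980 nm

Rearranging E = h·c/λ for λ: λ = hc/E.
E = 0.416 eV = 6.665×10^-20 J; h = 6.626×10^-34 J·s; c = 2.998×10^8 m/s.
λ = 2.980×10^-6 m
2.980×10^-6 m × (1 nm / 1.000×10^-9 m) = 2980 nm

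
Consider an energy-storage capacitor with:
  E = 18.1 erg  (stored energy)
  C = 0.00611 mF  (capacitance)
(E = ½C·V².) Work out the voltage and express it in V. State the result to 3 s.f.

Rearranging: V = √(2E/C).
E = 18.1 erg = 1.810×10^-6 J; C = 0.00611 mF = 6.110×10^-6 F.
V = 0.7697 V

0.770 V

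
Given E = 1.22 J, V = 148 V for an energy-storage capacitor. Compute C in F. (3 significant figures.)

Rearranging: C = 2E/V².
E = 1.22 J; V = 148 V.
C = 1.114×10^-4 F

1.11×10^-4 F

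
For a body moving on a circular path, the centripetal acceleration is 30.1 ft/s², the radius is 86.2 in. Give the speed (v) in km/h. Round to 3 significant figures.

16.1 km/h

Solving a = v²/r for v: v = √(a·r).
a = 30.1 ft/s² = 9.174 m/s²; r = 86.2 in = 2.189 m.
v = 4.482 m/s
4.482 m/s × (1 km/h / 0.2778 m/s) = 16.13 km/h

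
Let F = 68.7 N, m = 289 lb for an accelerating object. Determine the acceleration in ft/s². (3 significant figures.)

1.72 ft/s²

From Newton's second law: a = F/m.
F = 68.7 N; m = 289 lb = 131.1 kg.
a = 0.5241 m/s²
0.5241 m/s² × (1 ft/s² / 0.3048 m/s²) = 1.719 ft/s²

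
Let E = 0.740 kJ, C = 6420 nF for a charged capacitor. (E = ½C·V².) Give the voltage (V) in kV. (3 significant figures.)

15.2 kV

Solving E = ½C·V² for V: V = √(2E/C).
E = 0.740 kJ = 740.0 J; C = 6420 nF = 6.420×10^-6 F.
V = 15183 V
15183 V × (1 kV / 1000 V) = 15.18 kV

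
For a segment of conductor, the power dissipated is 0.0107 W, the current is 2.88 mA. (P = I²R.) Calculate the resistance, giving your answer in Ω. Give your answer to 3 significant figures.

1290 Ω

Rearranging: R = P/I².
P = 0.0107 W; I = 2.88 mA = 0.002880 A.
R = 1290 Ω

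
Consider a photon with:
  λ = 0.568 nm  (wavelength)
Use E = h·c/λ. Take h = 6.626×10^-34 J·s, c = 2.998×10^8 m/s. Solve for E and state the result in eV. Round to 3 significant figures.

E is given directly by: E = hc/λ.
λ = 0.568 nm = 5.680×10^-10 m; h = 6.626×10^-34 J·s; c = 2.998×10^8 m/s.
E = 3.497×10^-16 J
3.497×10^-16 J × (1 eV / 1.602×10^-19 J) = 2183 eV

2180 eV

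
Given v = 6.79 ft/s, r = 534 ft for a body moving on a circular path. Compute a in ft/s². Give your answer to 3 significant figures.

0.0863 ft/s²

a is given directly by: a = v²/r.
v = 6.79 ft/s = 2.070 m/s; r = 534 ft = 162.8 m.
a = 0.02632 m/s²
0.02632 m/s² × (1 ft/s² / 0.3048 m/s²) = 0.08634 ft/s²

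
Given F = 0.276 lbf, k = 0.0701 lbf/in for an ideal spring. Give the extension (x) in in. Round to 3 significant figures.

Rearranging: x = F/k.
F = 0.276 lbf = 1.228 N; k = 0.0701 lbf/in = 12.28 N/m.
x = 0.1000 m
0.1000 m × (1 in / 0.02540 m) = 3.937 in

3.94 in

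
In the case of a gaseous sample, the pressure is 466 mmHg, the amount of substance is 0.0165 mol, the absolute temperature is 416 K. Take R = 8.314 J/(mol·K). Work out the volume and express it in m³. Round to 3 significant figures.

9.19×10^-4 m³

From the ideal-gas law: V = nRT/P.
P = 466 mmHg = 62128 Pa; n = 0.0165 mol; T = 416 K; R = 8.314 J/(mol·K).
V = 9.185×10^-4 m³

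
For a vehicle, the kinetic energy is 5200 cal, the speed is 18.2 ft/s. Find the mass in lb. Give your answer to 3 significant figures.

Rearranging: m = 2·KE/v².
KE = 5200 cal = 21757 J; v = 18.2 ft/s = 5.547 m/s.
m = 1414 kg
1414 kg × (1 lb / 0.4536 kg) = 3117 lb

3120 lb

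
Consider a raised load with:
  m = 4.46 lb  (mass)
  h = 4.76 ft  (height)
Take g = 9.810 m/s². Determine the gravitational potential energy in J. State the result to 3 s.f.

28.8 J

PE is given directly by: PE = mgh.
m = 4.46 lb = 2.023 kg; h = 4.76 ft = 1.451 m; g = 9.810 m/s².
PE = 28.79 J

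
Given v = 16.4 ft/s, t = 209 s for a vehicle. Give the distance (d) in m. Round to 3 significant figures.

1040 m

Rearranging: d = v·t.
v = 16.4 ft/s = 4.999 m/s; t = 209 s.
d = 1045 m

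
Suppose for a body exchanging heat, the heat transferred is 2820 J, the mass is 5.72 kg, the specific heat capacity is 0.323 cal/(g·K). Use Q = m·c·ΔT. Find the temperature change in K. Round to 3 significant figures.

Solving Q = m·c·ΔT for ΔT: ΔT = Q/(m·c).
Q = 2820 J; m = 5.72 kg; c = 0.323 cal/(g·K) = 1351 J/(kg·K).
ΔT = 0.3648 K

0.365 K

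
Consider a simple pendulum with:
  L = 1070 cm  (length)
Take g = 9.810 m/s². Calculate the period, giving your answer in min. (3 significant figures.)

T is given directly by: T = 2π√(L/g).
L = 1070 cm = 10.70 m; g = 9.810 m/s².
T = 6.562 s
6.562 s × (1 min / 60.00 s) = 0.1094 min

0.109 min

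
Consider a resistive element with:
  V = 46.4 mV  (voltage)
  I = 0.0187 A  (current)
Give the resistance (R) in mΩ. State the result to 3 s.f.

2480 mΩ

Rearranging: R = V/I.
V = 46.4 mV = 0.04640 V; I = 0.0187 A.
R = 2.481 Ω
2.481 Ω × (1 mΩ / 0.001000 Ω) = 2481 mΩ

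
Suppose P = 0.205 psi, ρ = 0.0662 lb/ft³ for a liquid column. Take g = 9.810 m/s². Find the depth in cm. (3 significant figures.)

13600 cm

Rearranging: h = P/(ρ·g).
P = 0.205 psi = 1413 Pa; ρ = 0.0662 lb/ft³ = 1.060 kg/m³; g = 9.810 m/s².
h = 135.9 m
135.9 m × (1 cm / 0.01000 m) = 13587 cm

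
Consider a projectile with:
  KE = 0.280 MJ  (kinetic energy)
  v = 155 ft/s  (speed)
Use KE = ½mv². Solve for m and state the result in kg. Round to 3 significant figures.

Solving KE = ½mv² for m: m = 2·KE/v².
KE = 0.280 MJ = 2.800×10^5 J; v = 155 ft/s = 47.24 m/s.
m = 250.9 kg

251 kg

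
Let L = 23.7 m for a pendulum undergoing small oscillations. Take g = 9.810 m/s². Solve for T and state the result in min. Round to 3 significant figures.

Directly: T = 2π√(L/g).
L = 23.7 m; g = 9.810 m/s².
T = 9.766 s
9.766 s × (1 min / 60.00 s) = 0.1628 min

0.163 min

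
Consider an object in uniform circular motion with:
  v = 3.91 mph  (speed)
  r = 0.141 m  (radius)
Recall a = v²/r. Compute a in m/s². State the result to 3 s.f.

Directly: a = v²/r.
v = 3.91 mph = 1.748 m/s; r = 0.141 m.
a = 21.67 m/s²

21.7 m/s²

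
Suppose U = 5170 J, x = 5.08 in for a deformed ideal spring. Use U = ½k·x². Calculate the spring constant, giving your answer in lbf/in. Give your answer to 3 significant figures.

Rearranging U = ½k·x² for k: k = 2U/x².
U = 5170 J; x = 5.08 in = 0.1290 m.
k = 6.210×10^5 N/m
6.210×10^5 N/m × (1 lbf/in / 175.1 N/m) = 3546 lbf/in

3550 lbf/in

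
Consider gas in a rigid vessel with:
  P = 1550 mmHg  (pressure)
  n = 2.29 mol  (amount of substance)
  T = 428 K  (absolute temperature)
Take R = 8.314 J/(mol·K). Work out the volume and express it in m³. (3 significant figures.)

From the ideal-gas law: V = nRT/P.
P = 1550 mmHg = 2.066×10^5 Pa; n = 2.29 mol; T = 428 K; R = 8.314 J/(mol·K).
V = 0.03943 m³

0.0394 m³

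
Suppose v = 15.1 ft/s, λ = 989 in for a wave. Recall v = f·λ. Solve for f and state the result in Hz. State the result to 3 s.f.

Solving v = f·λ for f: f = v/λ.
v = 15.1 ft/s = 4.602 m/s; λ = 989 in = 25.12 m.
f = 0.1832 Hz

0.183 Hz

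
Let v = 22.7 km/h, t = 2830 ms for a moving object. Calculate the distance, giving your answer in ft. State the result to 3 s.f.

Solving v = d/t for d: d = v·t.
v = 22.7 km/h = 6.306 m/s; t = 2830 ms = 2.830 s.
d = 17.84 m
17.84 m × (1 ft / 0.3048 m) = 58.55 ft

58.5 ft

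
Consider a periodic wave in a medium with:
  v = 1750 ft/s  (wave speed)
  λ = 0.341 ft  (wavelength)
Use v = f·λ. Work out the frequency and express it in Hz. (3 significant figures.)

Rearranging: f = v/λ.
v = 1750 ft/s = 533.4 m/s; λ = 0.341 ft = 0.1039 m.
f = 5132 Hz

5130 Hz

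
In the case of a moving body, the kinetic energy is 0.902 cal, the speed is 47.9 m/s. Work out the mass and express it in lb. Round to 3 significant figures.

Solving KE = ½mv² for m: m = 2·KE/v².
KE = 0.902 cal = 3.774 J; v = 47.9 m/s.
m = 0.003290 kg
0.003290 kg × (1 lb / 0.4536 kg) = 0.007253 lb

0.00725 lb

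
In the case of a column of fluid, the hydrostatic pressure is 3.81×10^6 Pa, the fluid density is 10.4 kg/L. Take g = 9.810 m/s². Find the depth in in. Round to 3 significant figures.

1470 in

Rearranging: h = P/(ρ·g).
P = 3.81×10^6 Pa; ρ = 10.4 kg/L = 10400 kg/m³; g = 9.810 m/s².
h = 37.34 m
37.34 m × (1 in / 0.02540 m) = 1470 in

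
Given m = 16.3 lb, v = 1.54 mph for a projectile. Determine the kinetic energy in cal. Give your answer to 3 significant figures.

KE is given directly by: KE = ½mv².
m = 16.3 lb = 7.394 kg; v = 1.54 mph = 0.6884 m/s.
KE = 1.752 J
1.752 J × (1 cal / 4.184 J) = 0.4188 cal

0.419 cal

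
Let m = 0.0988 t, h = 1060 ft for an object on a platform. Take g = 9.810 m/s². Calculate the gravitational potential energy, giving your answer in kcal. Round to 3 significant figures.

74.8 kcal

PE is given directly by: PE = mgh.
m = 0.0988 t = 98.80 kg; h = 1060 ft = 323.1 m; g = 9.810 m/s².
PE = 3.131×10^5 J
3.131×10^5 J × (1 kcal / 4184 J) = 74.84 kcal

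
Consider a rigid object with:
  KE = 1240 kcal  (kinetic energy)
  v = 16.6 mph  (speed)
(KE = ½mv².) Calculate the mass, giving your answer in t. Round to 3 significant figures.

188 t

Rearranging KE = ½mv² for m: m = 2·KE/v².
KE = 1240 kcal = 5.188×10^6 J; v = 16.6 mph = 7.421 m/s.
m = 1.884×10^5 kg
1.884×10^5 kg × (1 t / 1000 kg) = 188.4 t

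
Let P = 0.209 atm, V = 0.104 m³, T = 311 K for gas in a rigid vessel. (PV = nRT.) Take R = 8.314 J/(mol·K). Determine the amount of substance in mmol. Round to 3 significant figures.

Solving PV = nRT for n: n = PV/(RT).
P = 0.209 atm = 21177 Pa; V = 0.104 m³; T = 311 K; R = 8.314 J/(mol·K).
n = 0.8518 mol
0.8518 mol × (1 mmol / 0.001000 mol) = 851.8 mmol

852 mmol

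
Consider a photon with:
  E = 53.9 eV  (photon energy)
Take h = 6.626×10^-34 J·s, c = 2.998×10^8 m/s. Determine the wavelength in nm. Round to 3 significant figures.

Rearranging E = h·c/λ for λ: λ = hc/E.
E = 53.9 eV = 8.636×10^-18 J; h = 6.626×10^-34 J·s; c = 2.998×10^8 m/s.
λ = 2.300×10^-8 m
2.300×10^-8 m × (1 nm / 1.000×10^-9 m) = 23.00 nm

23.0 nm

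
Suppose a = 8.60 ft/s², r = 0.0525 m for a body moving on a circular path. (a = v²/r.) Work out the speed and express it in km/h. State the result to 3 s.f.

1.34 km/h

Rearranging: v = √(a·r).
a = 8.60 ft/s² = 2.621 m/s²; r = 0.0525 m.
v = 0.3710 m/s
0.3710 m/s × (1 km/h / 0.2778 m/s) = 1.335 km/h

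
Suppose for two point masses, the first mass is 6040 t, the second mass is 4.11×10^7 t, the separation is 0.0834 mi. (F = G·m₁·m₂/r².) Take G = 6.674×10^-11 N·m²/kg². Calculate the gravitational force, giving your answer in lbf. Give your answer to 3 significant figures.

F is given directly by: F = Gm₁m₂/r².
m₁ = 6040 t = 6.040×10^6 kg; m₂ = 4.11×10^7 t = 4.110×10^10 kg; r = 0.0834 mi = 134.2 m; G = 6.674×10^-11 N·m²/kg².
F = 919.7 N
919.7 N × (1 lbf / 4.448 N) = 206.8 lbf

207 lbf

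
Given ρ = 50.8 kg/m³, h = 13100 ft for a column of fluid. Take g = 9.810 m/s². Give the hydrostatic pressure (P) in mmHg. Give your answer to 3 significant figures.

Directly: P = ρgh.
ρ = 50.8 kg/m³; h = 13100 ft = 3993 m; g = 9.810 m/s².
P = 1.990×10^6 Pa
1.990×10^6 Pa × (1 mmHg / 133.3 Pa) = 14925 mmHg

14900 mmHg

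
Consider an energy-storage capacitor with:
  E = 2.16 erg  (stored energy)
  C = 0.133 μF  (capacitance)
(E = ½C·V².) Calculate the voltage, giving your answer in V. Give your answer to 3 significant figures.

1.80 V

Rearranging: V = √(2E/C).
E = 2.16 erg = 2.160×10^-7 J; C = 0.133 μF = 1.330×10^-7 F.
V = 1.802 V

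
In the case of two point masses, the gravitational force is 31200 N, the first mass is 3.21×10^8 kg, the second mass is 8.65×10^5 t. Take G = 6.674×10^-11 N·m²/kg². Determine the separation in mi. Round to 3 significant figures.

0.0151 mi

From Newton's law of gravitation: r = √(G·m₁m₂/F).
F = 31200 N; m₁ = 3.21×10^8 kg; m₂ = 8.65×10^5 t = 8.650×10^8 kg; G = 6.674×10^-11 N·m²/kg².
r = 24.37 m
24.37 m × (1 mi / 1609 m) = 0.01514 mi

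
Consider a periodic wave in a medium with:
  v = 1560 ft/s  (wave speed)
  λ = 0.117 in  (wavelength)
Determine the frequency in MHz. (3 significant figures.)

Rearranging: f = v/λ.
v = 1560 ft/s = 475.5 m/s; λ = 0.117 in = 0.002972 m.
f = 1.600×10^5 Hz
1.600×10^5 Hz × (1 MHz / 1.000×10^6 Hz) = 0.1600 MHz

0.160 MHz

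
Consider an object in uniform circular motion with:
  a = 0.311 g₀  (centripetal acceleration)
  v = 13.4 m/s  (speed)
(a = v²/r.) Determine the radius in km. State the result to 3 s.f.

0.0589 km

Solving a = v²/r for r: r = v²/a.
a = 0.311 g₀ = 3.050 m/s²; v = 13.4 m/s.
r = 58.87 m
58.87 m × (1 km / 1000 m) = 0.05887 km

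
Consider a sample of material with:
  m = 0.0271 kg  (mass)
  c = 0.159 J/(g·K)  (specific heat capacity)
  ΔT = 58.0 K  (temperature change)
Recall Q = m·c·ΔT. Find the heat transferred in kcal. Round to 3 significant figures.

Q is given directly by: Q = mcΔT.
m = 0.0271 kg; c = 0.159 J/(g·K) = 159.0 J/(kg·K); ΔT = 58.0 K.
Q = 249.9 J  (the unit combination reduces to kg·m²/s² = J)
249.9 J × (1 kcal / 4184 J) = 0.05973 kcal

0.0597 kcal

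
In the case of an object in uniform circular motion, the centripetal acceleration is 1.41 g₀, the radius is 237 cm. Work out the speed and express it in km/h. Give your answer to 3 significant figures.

20.6 km/h

Rearranging a = v²/r for v: v = √(a·r).
a = 1.41 g₀ = 13.83 m/s²; r = 237 cm = 2.370 m.
v = 5.725 m/s
5.725 m/s × (1 km/h / 0.2778 m/s) = 20.61 km/h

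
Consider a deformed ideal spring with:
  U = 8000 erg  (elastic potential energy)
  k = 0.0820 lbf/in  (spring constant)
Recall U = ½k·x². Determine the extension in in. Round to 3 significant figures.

0.416 in

Solving U = ½k·x² for x: x = √(2U/k).
U = 8000 erg = 8.000×10^-4 J; k = 0.0820 lbf/in = 14.36 N/m.
x = 0.01056 m
0.01056 m × (1 in / 0.02540 m) = 0.4156 in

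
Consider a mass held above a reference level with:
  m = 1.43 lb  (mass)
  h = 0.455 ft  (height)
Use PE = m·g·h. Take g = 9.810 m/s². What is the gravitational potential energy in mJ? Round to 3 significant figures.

882 mJ

PE is given directly by: PE = mgh.
m = 1.43 lb = 0.6486 kg; h = 0.455 ft = 0.1387 m; g = 9.810 m/s².
PE = 0.8825 J
0.8825 J × (1 mJ / 0.001000 J) = 882.5 mJ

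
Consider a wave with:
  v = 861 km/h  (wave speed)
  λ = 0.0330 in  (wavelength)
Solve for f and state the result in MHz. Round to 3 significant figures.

0.285 MHz

Rearranging: f = v/λ.
v = 861 km/h = 239.2 m/s; λ = 0.0330 in = 8.382×10^-4 m.
f = 2.853×10^5 Hz
2.853×10^5 Hz × (1 MHz / 1.000×10^6 Hz) = 0.2853 MHz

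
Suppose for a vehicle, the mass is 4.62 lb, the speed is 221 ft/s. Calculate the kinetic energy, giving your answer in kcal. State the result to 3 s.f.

1.14 kcal

Directly: KE = ½mv².
m = 4.62 lb = 2.096 kg; v = 221 ft/s = 67.36 m/s.
KE = 4754 J
4754 J × (1 kcal / 4184 J) = 1.136 kcal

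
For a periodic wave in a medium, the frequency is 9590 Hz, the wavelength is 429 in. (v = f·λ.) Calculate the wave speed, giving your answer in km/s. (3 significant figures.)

104 km/s

v is given directly by: v = fλ.
f = 9590 Hz; λ = 429 in = 10.90 m.
v = 1.045×10^5 m/s
1.045×10^5 m/s × (1 km/s / 1000 m/s) = 104.5 km/s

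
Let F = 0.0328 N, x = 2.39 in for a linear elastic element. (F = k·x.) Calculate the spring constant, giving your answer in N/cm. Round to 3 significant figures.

0.00540 N/cm

From Hooke's law: k = F/x.
F = 0.0328 N; x = 2.39 in = 0.06071 m.
k = 0.5403 N/m
0.5403 N/m × (1 N/cm / 100.0 N/m) = 0.005403 N/cm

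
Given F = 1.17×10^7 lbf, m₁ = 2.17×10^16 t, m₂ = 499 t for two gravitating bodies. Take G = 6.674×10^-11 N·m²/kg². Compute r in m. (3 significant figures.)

3730 m

From Newton's law of gravitation: r = √(G·m₁m₂/F).
F = 1.17×10^7 lbf = 5.204×10^7 N; m₁ = 2.17×10^16 t = 2.170×10^19 kg; m₂ = 499 t = 4.990×10^5 kg; G = 6.674×10^-11 N·m²/kg².
r = 3726 m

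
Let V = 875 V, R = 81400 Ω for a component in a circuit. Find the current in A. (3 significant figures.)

From Ohm's law: I = V/R.
V = 875 V; R = 81400 Ω.
I = 0.01075 A

0.0107 A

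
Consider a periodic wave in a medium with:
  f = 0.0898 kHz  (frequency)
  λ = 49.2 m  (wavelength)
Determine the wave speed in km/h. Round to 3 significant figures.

Directly: v = fλ.
f = 0.0898 kHz = 89.80 Hz; λ = 49.2 m.
v = 4418 m/s
4418 m/s × (1 km/h / 0.2778 m/s) = 15905 km/h

15900 km/h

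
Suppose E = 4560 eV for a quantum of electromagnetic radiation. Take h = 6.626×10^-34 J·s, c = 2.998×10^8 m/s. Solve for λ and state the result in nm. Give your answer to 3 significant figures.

0.272 nm

Solving E = h·c/λ for λ: λ = hc/E.
E = 4560 eV = 7.306×10^-16 J; h = 6.626×10^-34 J·s; c = 2.998×10^8 m/s.
λ = 2.719×10^-10 m
2.719×10^-10 m × (1 nm / 1.000×10^-9 m) = 0.2719 nm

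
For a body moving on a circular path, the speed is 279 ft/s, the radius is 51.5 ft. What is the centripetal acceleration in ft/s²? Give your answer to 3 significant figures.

a is given directly by: a = v²/r.
v = 279 ft/s = 85.04 m/s; r = 51.5 ft = 15.70 m.
a = 460.7 m/s²
460.7 m/s² × (1 ft/s² / 0.3048 m/s²) = 1511 ft/s²

1510 ft/s²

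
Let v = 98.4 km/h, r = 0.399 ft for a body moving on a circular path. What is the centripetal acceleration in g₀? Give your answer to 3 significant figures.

626 g₀

Directly: a = v²/r.
v = 98.4 km/h = 27.33 m/s; r = 0.399 ft = 0.1216 m.
a = 6143 m/s²
6143 m/s² × (1 g₀ / 9.807 m/s²) = 626.4 g₀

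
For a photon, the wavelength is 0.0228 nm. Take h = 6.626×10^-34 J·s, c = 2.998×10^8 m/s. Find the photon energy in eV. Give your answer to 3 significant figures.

E is given directly by: E = hc/λ.
λ = 0.0228 nm = 2.280×10^-11 m; h = 6.626×10^-34 J·s; c = 2.998×10^8 m/s.
E = 8.713×10^-15 J
8.713×10^-15 J × (1 eV / 1.602×10^-19 J) = 54380 eV

54400 eV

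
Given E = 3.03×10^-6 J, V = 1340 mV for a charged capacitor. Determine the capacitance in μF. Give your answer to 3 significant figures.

Rearranging E = ½C·V² for C: C = 2E/V².
E = 3.03×10^-6 J; V = 1340 mV = 1.340 V.
C = 3.375×10^-6 F
3.375×10^-6 F × (1 μF / 1.000×10^-6 F) = 3.375 μF

3.37 μF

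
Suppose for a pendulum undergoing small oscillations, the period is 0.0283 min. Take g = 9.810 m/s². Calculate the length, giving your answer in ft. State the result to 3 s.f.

2.35 ft

Solving T = 2π√(L/g) for L: L = g·(T/2π)².
T = 0.0283 min = 1.698 s; g = 9.810 m/s².
L = 0.7164 m
0.7164 m × (1 ft / 0.3048 m) = 2.351 ft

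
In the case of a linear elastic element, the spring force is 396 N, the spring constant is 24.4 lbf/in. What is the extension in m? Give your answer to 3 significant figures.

0.0927 m

From Hooke's law: x = F/k.
F = 396 N; k = 24.4 lbf/in = 4273 N/m.
x = 0.09267 m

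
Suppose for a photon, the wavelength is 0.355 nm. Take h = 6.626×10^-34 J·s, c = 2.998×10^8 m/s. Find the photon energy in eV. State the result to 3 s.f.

3490 eV

Directly: E = hc/λ.
λ = 0.355 nm = 3.550×10^-10 m; h = 6.626×10^-34 J·s; c = 2.998×10^8 m/s.
E = 5.596×10^-16 J
5.596×10^-16 J × (1 eV / 1.602×10^-19 J) = 3493 eV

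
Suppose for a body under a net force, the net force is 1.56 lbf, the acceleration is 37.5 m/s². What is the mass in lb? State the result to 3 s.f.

0.408 lb

From Newton's second law: m = F/a.
F = 1.56 lbf = 6.939 N; a = 37.5 m/s².
m = 0.1850 kg
0.1850 kg × (1 lb / 0.4536 kg) = 0.4080 lb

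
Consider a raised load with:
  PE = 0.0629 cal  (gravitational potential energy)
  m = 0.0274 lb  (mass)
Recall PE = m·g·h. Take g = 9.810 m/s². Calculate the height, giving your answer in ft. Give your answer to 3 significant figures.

7.08 ft

Solving PE = m·g·h for h: h = PE/(m·g).
PE = 0.0629 cal = 0.2632 J; m = 0.0274 lb = 0.01243 kg; g = 9.810 m/s².
h = 2.159 m
2.159 m × (1 ft / 0.3048 m) = 7.082 ft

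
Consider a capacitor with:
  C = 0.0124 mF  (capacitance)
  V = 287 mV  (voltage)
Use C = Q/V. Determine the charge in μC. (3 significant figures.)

3.56 μC

Rearranging C = Q/V for Q: Q = CV.
C = 0.0124 mF = 1.240×10^-5 F; V = 287 mV = 0.2870 V.
Q = 3.559×10^-6 C
3.559×10^-6 C × (1 μC / 1.000×10^-6 C) = 3.559 μC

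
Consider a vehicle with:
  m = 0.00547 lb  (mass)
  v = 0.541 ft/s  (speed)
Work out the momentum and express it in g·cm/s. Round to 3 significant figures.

Directly: p = mv.
m = 0.00547 lb = 0.002481 kg; v = 0.541 ft/s = 0.1649 m/s.
p = 4.091×10^-4 kg·m/s  (the unit combination reduces to kg·m/s = kg·m/s)
4.091×10^-4 kg·m/s × (1 g·cm/s / 1.000×10^-5 kg·m/s) = 40.91 g·cm/s

40.9 g·cm/s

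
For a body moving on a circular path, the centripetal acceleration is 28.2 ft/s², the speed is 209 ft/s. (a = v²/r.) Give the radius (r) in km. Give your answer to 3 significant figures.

0.472 km

Solving a = v²/r for r: r = v²/a.
a = 28.2 ft/s² = 8.595 m/s²; v = 209 ft/s = 63.70 m/s.
r = 472.1 m
472.1 m × (1 km / 1000 m) = 0.4721 km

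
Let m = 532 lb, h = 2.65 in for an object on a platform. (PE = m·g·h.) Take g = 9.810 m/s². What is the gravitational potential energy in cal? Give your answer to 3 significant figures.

PE is given directly by: PE = mgh.
m = 532 lb = 241.3 kg; h = 2.65 in = 0.06731 m; g = 9.810 m/s².
PE = 159.3 J
159.3 J × (1 cal / 4.184 J) = 38.08 cal

38.1 cal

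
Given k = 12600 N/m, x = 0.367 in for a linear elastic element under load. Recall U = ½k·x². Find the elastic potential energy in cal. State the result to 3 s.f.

0.131 cal

Directly: U = ½kx².
k = 12600 N/m; x = 0.367 in = 0.009322 m.
U = 0.5474 J
0.5474 J × (1 cal / 4.184 J) = 0.1308 cal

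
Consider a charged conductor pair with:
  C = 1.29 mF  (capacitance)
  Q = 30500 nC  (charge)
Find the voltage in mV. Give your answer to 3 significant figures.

23.6 mV

Rearranging C = Q/V for V: V = Q/C.
C = 1.29 mF = 0.001290 F; Q = 30500 nC = 3.050×10^-5 C.
V = 0.02364 V  (the unit combination reduces to kg·m²/(A·s³) = V)
0.02364 V × (1 mV / 0.001000 V) = 23.64 mV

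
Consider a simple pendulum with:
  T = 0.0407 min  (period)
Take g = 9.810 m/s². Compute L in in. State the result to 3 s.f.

Rearranging: L = g·(T/2π)².
T = 0.0407 min = 2.442 s; g = 9.810 m/s².
L = 1.482 m
1.482 m × (1 in / 0.02540 m) = 58.34 in

58.3 in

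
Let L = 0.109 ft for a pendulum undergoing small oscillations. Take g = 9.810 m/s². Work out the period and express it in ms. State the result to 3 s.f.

Directly: T = 2π√(L/g).
L = 0.109 ft = 0.03322 m; g = 9.810 m/s².
T = 0.3657 s
0.3657 s × (1 ms / 0.001000 s) = 365.7 ms

366 ms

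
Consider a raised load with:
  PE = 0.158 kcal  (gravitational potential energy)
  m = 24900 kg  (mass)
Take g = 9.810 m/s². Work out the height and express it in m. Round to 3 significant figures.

Solving PE = m·g·h for h: h = PE/(m·g).
PE = 0.158 kcal = 661.1 J; m = 24900 kg; g = 9.810 m/s².
h = 0.002706 m

0.00271 m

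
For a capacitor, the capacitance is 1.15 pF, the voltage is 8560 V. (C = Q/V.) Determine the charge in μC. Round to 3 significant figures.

0.00984 μC

Solving C = Q/V for Q: Q = CV.
C = 1.15 pF = 1.150×10^-12 F; V = 8560 V.
Q = 9.844×10^-9 C
9.844×10^-9 C × (1 μC / 1.000×10^-6 C) = 0.009844 μC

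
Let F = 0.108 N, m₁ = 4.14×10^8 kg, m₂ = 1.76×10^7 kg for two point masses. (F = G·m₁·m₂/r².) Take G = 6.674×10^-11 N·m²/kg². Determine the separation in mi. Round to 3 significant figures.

1.32 mi

From Newton's law of gravitation: r = √(G·m₁m₂/F).
F = 0.108 N; m₁ = 4.14×10^8 kg; m₂ = 1.76×10^7 kg; G = 6.674×10^-11 N·m²/kg².
r = 2122 m
2122 m × (1 mi / 1609 m) = 1.319 mi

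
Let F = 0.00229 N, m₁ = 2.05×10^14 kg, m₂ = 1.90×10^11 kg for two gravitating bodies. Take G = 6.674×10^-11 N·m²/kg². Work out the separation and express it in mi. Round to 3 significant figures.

From Newton's law of gravitation: r = √(G·m₁m₂/F).
F = 0.00229 N; m₁ = 2.05×10^14 kg; m₂ = 1.90×10^11 kg; G = 6.674×10^-11 N·m²/kg².
r = 1.065×10^9 m
1.065×10^9 m × (1 mi / 1609 m) = 6.620×10^5 mi

6.62×10^5 mi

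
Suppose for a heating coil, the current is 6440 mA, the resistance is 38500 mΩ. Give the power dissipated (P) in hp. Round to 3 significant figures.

Directly: P = I²R.
I = 6440 mA = 6.440 A; R = 38500 mΩ = 38.50 Ω.
P = 1597 W  (the unit combination reduces to kg·m²/s³ = W)
1597 W × (1 hp / 745.7 W) = 2.141 hp

2.14 hp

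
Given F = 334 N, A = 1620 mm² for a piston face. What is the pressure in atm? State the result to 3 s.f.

2.03 atm

Directly: P = F/A.
F = 334 N; A = 1620 mm² = 0.001620 m².
P = 2.062×10^5 Pa
2.062×10^5 Pa × (1 atm / 1.013×10^5 Pa) = 2.035 atm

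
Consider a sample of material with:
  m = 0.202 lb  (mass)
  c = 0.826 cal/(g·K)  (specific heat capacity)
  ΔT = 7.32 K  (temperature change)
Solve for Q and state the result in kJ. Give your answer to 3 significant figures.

Directly: Q = mcΔT.
m = 0.202 lb = 0.09163 kg; c = 0.826 cal/(g·K) = 3456 J/(kg·K); ΔT = 7.32 K.
Q = 2318 J
2318 J × (1 kJ / 1000 J) = 2.318 kJ

2.32 kJ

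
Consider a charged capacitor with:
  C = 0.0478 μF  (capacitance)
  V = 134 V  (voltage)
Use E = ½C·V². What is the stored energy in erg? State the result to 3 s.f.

E is given directly by: E = ½CV².
C = 0.0478 μF = 4.780×10^-8 F; V = 134 V.
E = 4.291×10^-4 J
4.291×10^-4 J × (1 erg / 1.000×10^-7 J) = 4291 erg

4290 erg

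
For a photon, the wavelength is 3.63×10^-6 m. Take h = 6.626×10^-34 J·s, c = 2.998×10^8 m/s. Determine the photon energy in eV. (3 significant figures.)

0.342 eV

E is given directly by: E = hc/λ.
λ = 3.63×10^-6 m; h = 6.626×10^-34 J·s; c = 2.998×10^8 m/s.
E = 5.472×10^-20 J  (the unit combination reduces to kg·m²/s² = J)
5.472×10^-20 J × (1 eV / 1.602×10^-19 J) = 0.3416 eV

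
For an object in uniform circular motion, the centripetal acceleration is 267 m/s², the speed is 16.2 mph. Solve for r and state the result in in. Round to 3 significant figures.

7.73 in

Rearranging: r = v²/a.
a = 267 m/s²; v = 16.2 mph = 7.242 m/s.
r = 0.1964 m
0.1964 m × (1 in / 0.02540 m) = 7.734 in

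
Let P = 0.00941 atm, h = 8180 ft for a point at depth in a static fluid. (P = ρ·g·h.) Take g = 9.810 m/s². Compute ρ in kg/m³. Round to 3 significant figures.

Solving P = ρ·g·h for ρ: ρ = P/(g·h).
P = 0.00941 atm = 953.5 Pa; h = 8180 ft = 2493 m; g = 9.810 m/s².
ρ = 0.03898 kg/m³

0.0390 kg/m³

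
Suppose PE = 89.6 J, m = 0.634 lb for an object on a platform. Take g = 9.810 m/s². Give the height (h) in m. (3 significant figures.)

Rearranging: h = PE/(m·g).
PE = 89.6 J; m = 0.634 lb = 0.2876 kg; g = 9.810 m/s².
h = 31.76 m

31.8 m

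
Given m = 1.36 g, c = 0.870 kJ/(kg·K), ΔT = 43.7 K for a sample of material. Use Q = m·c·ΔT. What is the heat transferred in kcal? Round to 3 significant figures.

0.0124 kcal

Directly: Q = mcΔT.
m = 1.36 g = 0.001360 kg; c = 0.870 kJ/(kg·K) = 870.0 J/(kg·K); ΔT = 43.7 K.
Q = 51.71 J
51.71 J × (1 kcal / 4184 J) = 0.01236 kcal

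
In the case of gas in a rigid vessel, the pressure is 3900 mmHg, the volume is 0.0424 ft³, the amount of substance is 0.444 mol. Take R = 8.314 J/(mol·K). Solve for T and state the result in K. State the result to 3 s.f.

169 K

Rearranging: T = PV/(nR).
P = 3900 mmHg = 5.200×10^5 Pa; V = 0.0424 ft³ = 0.001201 m³; n = 0.444 mol; R = 8.314 J/(mol·K).
T = 169.1 K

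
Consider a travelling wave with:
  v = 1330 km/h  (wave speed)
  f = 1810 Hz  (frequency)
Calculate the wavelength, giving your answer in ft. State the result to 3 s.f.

0.670 ft

Rearranging: λ = v/f.
v = 1330 km/h = 369.4 m/s; f = 1810 Hz.
λ = 0.2041 m
0.2041 m × (1 ft / 0.3048 m) = 0.6697 ft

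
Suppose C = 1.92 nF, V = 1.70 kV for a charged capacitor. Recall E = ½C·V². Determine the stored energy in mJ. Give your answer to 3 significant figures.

Directly: E = ½CV².
C = 1.92 nF = 1.920×10^-9 F; V = 1.70 kV = 1700 V.
E = 0.002774 J
0.002774 J × (1 mJ / 0.001000 J) = 2.774 mJ

2.77 mJ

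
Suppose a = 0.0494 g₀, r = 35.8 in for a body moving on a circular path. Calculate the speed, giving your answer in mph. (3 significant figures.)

1.48 mph

Rearranging: v = √(a·r).
a = 0.0494 g₀ = 0.4844 m/s²; r = 35.8 in = 0.9093 m.
v = 0.6637 m/s
0.6637 m/s × (1 mph / 0.4470 m/s) = 1.485 mph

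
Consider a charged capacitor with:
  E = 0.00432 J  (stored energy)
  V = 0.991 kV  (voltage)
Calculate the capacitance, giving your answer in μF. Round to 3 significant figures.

Rearranging: C = 2E/V².
E = 0.00432 J; V = 0.991 kV = 991.0 V.
C = 8.798×10^-9 F
8.798×10^-9 F × (1 μF / 1.000×10^-6 F) = 0.008798 μF

0.00880 μF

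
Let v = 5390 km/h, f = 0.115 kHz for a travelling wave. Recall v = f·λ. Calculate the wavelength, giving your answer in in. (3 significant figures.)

513 in

Solving v = f·λ for λ: λ = v/f.
v = 5390 km/h = 1497 m/s; f = 0.115 kHz = 115.0 Hz.
λ = 13.02 m
13.02 m × (1 in / 0.02540 m) = 512.6 in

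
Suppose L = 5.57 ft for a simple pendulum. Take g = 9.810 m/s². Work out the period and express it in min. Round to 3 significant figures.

T is given directly by: T = 2π√(L/g).
L = 5.57 ft = 1.698 m; g = 9.810 m/s².
T = 2.614 s
2.614 s × (1 min / 60.00 s) = 0.04356 min

0.0436 min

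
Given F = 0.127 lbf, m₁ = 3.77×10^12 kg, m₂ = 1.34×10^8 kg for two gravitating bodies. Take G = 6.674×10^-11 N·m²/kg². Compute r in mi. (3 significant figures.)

152 mi

From Newton's law of gravitation: r = √(G·m₁m₂/F).
F = 0.127 lbf = 0.5649 N; m₁ = 3.77×10^12 kg; m₂ = 1.34×10^8 kg; G = 6.674×10^-11 N·m²/kg².
r = 2.443×10^5 m
2.443×10^5 m × (1 mi / 1609 m) = 151.8 mi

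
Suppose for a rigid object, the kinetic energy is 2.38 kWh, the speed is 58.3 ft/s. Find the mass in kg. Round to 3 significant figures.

Rearranging KE = ½mv² for m: m = 2·KE/v².
KE = 2.38 kWh = 8.568×10^6 J; v = 58.3 ft/s = 17.77 m/s.
m = 54268 kg

54300 kg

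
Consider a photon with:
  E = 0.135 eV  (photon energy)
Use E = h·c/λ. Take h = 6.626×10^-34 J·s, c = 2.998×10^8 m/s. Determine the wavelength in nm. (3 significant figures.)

Rearranging: λ = hc/E.
E = 0.135 eV = 2.163×10^-20 J; h = 6.626×10^-34 J·s; c = 2.998×10^8 m/s.
λ = 9.184×10^-6 m
9.184×10^-6 m × (1 nm / 1.000×10^-9 m) = 9184 nm

9180 nm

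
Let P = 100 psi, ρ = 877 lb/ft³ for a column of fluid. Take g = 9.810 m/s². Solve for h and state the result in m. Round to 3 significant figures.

5.00 m

Rearranging P = ρ·g·h for h: h = P/(ρ·g).
P = 100 psi = 6.895×10^5 Pa; ρ = 877 lb/ft³ = 14048 kg/m³; g = 9.810 m/s².
h = 5.003 m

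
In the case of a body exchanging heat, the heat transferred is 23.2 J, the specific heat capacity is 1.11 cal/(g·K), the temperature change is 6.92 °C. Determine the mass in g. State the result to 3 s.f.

0.722 g

Rearranging Q = m·c·ΔT for m: m = Q/(c·ΔT).
Q = 23.2 J; c = 1.11 cal/(g·K) = 4644 J/(kg·K); ΔT = 6.92 °C = 6.920 K.
m = 7.219×10^-4 kg
7.219×10^-4 kg × (1 g / 0.001000 kg) = 0.7219 g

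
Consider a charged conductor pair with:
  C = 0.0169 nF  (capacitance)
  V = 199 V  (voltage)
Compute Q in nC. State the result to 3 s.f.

3.36 nC

Rearranging: Q = CV.
C = 0.0169 nF = 1.690×10^-11 F; V = 199 V.
Q = 3.363×10^-9 C
3.363×10^-9 C × (1 nC / 1.000×10^-9 C) = 3.363 nC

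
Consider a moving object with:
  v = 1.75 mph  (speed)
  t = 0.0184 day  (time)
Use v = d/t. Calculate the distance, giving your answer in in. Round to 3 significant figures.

49000 in

Solving v = d/t for d: d = v·t.
v = 1.75 mph = 0.7823 m/s; t = 0.0184 day = 1590 s.
d = 1244 m
1244 m × (1 in / 0.02540 m) = 48965 in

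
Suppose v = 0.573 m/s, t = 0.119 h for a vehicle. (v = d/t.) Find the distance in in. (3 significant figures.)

9660 in

Rearranging: d = v·t.
v = 0.573 m/s; t = 0.119 h = 428.4 s.
d = 245.5 m
245.5 m × (1 in / 0.02540 m) = 9664 in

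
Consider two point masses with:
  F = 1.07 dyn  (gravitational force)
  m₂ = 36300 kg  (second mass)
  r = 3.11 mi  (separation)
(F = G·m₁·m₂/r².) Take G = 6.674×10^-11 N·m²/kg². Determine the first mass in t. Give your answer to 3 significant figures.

1.11×10^5 t

From Newton's law of gravitation: m₁ = F·r²/(G·m₂).
F = 1.07 dyn = 1.070×10^-5 N; m₂ = 36300 kg; r = 3.11 mi = 5005 m; G = 6.674×10^-11 N·m²/kg².
m₁ = 1.106×10^8 kg
1.106×10^8 kg × (1 t / 1000 kg) = 1.106×10^5 t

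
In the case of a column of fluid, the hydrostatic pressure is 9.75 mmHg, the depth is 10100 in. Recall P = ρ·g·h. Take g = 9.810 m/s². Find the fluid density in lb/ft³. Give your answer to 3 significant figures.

Rearranging P = ρ·g·h for ρ: ρ = P/(g·h).
P = 9.75 mmHg = 1300 Pa; h = 10100 in = 256.5 m; g = 9.810 m/s².
ρ = 0.5165 kg/m³
0.5165 kg/m³ × (1 lb/ft³ / 16.02 kg/m³) = 0.03224 lb/ft³

0.0322 lb/ft³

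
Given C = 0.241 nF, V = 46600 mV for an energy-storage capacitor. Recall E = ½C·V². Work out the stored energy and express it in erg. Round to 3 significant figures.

Directly: E = ½CV².
C = 0.241 nF = 2.410×10^-10 F; V = 46600 mV = 46.60 V.
E = 2.617×10^-7 J  (the unit combination reduces to kg·m²/s² = J)
2.617×10^-7 J × (1 erg / 1.000×10^-7 J) = 2.617 erg

2.62 erg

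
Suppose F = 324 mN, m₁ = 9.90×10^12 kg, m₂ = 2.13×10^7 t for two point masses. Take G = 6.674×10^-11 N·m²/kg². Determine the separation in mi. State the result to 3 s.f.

Solving F = G·m₁·m₂/r² for r: r = √(G·m₁m₂/F).
F = 324 mN = 0.3240 N; m₁ = 9.90×10^12 kg; m₂ = 2.13×10^7 t = 2.130×10^10 kg; G = 6.674×10^-11 N·m²/kg².
r = 6.591×10^6 m
6.591×10^6 m × (1 mi / 1609 m) = 4095 mi

4100 mi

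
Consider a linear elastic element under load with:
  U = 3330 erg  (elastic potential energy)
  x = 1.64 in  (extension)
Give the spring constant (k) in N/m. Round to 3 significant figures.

Solving U = ½k·x² for k: k = 2U/x².
U = 3330 erg = 3.330×10^-4 J; x = 1.64 in = 0.04166 m.
k = 0.3838 N/m

0.384 N/m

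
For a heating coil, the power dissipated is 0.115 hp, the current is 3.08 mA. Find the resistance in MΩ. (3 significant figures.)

Rearranging: R = P/I².
P = 0.115 hp = 85.76 W; I = 3.08 mA = 0.003080 A.
R = 9.040×10^6 Ω
9.040×10^6 Ω × (1 MΩ / 1.000×10^6 Ω) = 9.040 MΩ

9.04 MΩ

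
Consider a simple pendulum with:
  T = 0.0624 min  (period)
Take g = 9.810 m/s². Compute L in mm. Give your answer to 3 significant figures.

3480 mm

Rearranging: L = g·(T/2π)².
T = 0.0624 min = 3.744 s; g = 9.810 m/s².
L = 3.483 m
3.483 m × (1 mm / 0.001000 m) = 3483 mm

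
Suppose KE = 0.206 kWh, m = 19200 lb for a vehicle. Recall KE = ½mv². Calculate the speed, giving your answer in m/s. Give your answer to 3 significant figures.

Solving KE = ½mv² for v: v = √(2·KE/m).
KE = 0.206 kWh = 7.416×10^5 J; m = 19200 lb = 8709 kg.
v = 13.05 m/s

13.1 m/s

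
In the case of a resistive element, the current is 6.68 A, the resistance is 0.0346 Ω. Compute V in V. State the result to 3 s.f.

From Ohm's law: V = IR.
I = 6.68 A; R = 0.0346 Ω.
V = 0.2311 V

0.231 V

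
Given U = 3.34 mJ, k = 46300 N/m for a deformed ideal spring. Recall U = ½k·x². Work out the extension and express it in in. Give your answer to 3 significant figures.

Rearranging: x = √(2U/k).
U = 3.34 mJ = 0.003340 J; k = 46300 N/m.
x = 3.798×10^-4 m
3.798×10^-4 m × (1 in / 0.02540 m) = 0.01495 in

0.0150 in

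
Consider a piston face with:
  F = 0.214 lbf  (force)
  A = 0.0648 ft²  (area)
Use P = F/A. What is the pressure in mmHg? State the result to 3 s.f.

Directly: P = F/A.
F = 0.214 lbf = 0.9519 N; A = 0.0648 ft² = 0.006020 m².
P = 158.1 Pa
158.1 Pa × (1 mmHg / 133.3 Pa) = 1.186 mmHg

1.19 mmHg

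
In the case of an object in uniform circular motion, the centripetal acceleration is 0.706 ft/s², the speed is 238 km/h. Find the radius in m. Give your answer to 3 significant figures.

Rearranging: r = v²/a.
a = 0.706 ft/s² = 0.2152 m/s²; v = 238 km/h = 66.11 m/s.
r = 20311 m

20300 m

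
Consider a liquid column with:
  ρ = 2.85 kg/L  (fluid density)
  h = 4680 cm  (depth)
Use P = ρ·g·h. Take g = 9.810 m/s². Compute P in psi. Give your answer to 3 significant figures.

Directly: P = ρgh.
ρ = 2.85 kg/L = 2850 kg/m³; h = 4680 cm = 46.80 m; g = 9.810 m/s².
P = 1.308×10^6 Pa
1.308×10^6 Pa × (1 psi / 6895 Pa) = 189.8 psi

190 psi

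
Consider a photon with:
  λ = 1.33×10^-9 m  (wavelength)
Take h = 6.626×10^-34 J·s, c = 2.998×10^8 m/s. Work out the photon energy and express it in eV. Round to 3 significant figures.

932 eV

E is given directly by: E = hc/λ.
λ = 1.33×10^-9 m; h = 6.626×10^-34 J·s; c = 2.998×10^8 m/s.
E = 1.494×10^-16 J
1.494×10^-16 J × (1 eV / 1.602×10^-19 J) = 932.2 eV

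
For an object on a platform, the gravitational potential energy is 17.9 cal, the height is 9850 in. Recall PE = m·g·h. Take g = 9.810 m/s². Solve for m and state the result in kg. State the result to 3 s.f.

0.0305 kg

Solving PE = m·g·h for m: m = PE/(g·h).
PE = 17.9 cal = 74.89 J; h = 9850 in = 250.2 m; g = 9.810 m/s².
m = 0.03051 kg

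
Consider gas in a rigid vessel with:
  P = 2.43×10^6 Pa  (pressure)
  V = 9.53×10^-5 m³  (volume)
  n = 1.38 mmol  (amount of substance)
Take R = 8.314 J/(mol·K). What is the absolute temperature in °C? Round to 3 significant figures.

Solving PV = nRT for T: T = PV/(nR).
P = 2.43×10^6 Pa; V = 9.53×10^-5 m³; n = 1.38 mmol = 0.001380 mol; R = 8.314 J/(mol·K).
T = 20184 K
20184 K − 273.15 = 19911 °C

19900 °C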